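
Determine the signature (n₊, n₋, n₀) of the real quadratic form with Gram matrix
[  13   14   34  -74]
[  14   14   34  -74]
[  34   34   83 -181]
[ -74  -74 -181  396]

step 0: pivot 13 → sign +
step 1: pivot -14/13 → sign −
step 2: pivot 3/7 → sign +
step 3: pivot 1 → sign +
signature = (3, 1, 0)

Answer: (3, 1, 0)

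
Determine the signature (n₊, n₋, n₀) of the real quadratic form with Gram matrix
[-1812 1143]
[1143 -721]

step 0: pivot -1812 → sign −
step 1: pivot -1/604 → sign −
signature = (0, 2, 0)

Answer: (0, 2, 0)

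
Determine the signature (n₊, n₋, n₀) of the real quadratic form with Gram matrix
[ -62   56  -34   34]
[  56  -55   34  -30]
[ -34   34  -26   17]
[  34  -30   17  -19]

Answer: (1, 3, 0)

Derivation:
step 0: pivot -62 → sign −
step 1: pivot -137/31 → sign −
step 2: pivot -672/137 → sign −
step 3: pivot 3/224 → sign +
signature = (1, 3, 0)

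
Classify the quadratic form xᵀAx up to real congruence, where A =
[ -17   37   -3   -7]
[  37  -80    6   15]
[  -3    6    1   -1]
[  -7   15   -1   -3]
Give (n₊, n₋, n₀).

step 0: pivot -17 → sign −
step 1: pivot 9/17 → sign +
step 2: pivot 1 → sign +
step 3: pivot -2/9 → sign −
signature = (2, 2, 0)

Answer: (2, 2, 0)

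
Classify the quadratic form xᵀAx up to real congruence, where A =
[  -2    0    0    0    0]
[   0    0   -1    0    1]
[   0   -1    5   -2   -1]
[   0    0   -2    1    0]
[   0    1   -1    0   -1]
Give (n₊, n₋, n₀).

Answer: (2, 3, 0)

Derivation:
step 0: pivot -2 → sign −
step 1: pivot 5 → sign +
step 2: pivot -1/5 → sign −
step 3: pivot 1 → sign +
step 4: pivot -2 → sign −
signature = (2, 3, 0)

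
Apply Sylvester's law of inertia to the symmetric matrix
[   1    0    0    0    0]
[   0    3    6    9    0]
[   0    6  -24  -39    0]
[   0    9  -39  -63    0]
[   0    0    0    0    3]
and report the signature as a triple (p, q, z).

Answer: (4, 1, 0)

Derivation:
step 0: pivot 1 → sign +
step 1: pivot 3 → sign +
step 2: pivot -36 → sign −
step 3: pivot 1/4 → sign +
step 4: pivot 3 → sign +
signature = (4, 1, 0)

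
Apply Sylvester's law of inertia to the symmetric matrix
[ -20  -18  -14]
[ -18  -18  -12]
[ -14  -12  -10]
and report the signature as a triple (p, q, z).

Answer: (0, 2, 1)

Derivation:
step 0: pivot -20 → sign −
step 1: pivot -9/5 → sign −
step 2: row/col 2 already zero → sign 0
signature = (0, 2, 1)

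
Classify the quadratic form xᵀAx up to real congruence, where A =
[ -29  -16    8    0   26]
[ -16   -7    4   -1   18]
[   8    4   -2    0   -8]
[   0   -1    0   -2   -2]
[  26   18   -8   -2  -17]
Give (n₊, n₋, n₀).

step 0: pivot -29 → sign −
step 1: pivot 53/29 → sign +
step 2: pivot 6/53 → sign +
step 3: pivot -3 → sign −
step 4: pivot -1 → sign −
signature = (2, 3, 0)

Answer: (2, 3, 0)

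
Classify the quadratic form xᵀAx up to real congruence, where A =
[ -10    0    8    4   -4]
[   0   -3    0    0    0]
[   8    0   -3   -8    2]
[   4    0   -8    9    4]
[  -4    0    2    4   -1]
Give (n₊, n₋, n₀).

step 0: pivot -10 → sign −
step 1: pivot -3 → sign −
step 2: pivot 17/5 → sign +
step 3: pivot 65/17 → sign +
step 4: pivot 3/65 → sign +
signature = (3, 2, 0)

Answer: (3, 2, 0)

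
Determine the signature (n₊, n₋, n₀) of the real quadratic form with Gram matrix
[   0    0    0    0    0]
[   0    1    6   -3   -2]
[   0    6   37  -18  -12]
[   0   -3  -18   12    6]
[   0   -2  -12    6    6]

Answer: (4, 0, 1)

Derivation:
step 0: pivot 1 → sign +
step 1: pivot 1 → sign +
step 2: pivot 3 → sign +
step 3: pivot 2 → sign +
step 4: row/col 4 already zero → sign 0
signature = (4, 0, 1)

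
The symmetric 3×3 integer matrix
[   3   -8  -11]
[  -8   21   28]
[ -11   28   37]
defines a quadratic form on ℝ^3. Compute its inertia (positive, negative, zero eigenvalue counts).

step 0: pivot 3 → sign +
step 1: pivot -1/3 → sign −
step 2: pivot 2 → sign +
signature = (2, 1, 0)

Answer: (2, 1, 0)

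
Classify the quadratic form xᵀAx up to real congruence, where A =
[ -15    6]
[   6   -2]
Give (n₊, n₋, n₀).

Answer: (1, 1, 0)

Derivation:
step 0: pivot -15 → sign −
step 1: pivot 2/5 → sign +
signature = (1, 1, 0)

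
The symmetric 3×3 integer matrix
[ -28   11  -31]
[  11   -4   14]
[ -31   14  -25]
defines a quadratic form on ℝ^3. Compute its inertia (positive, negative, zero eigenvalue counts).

Answer: (1, 2, 0)

Derivation:
step 0: pivot -28 → sign −
step 1: pivot 9/28 → sign +
step 2: pivot -1 → sign −
signature = (1, 2, 0)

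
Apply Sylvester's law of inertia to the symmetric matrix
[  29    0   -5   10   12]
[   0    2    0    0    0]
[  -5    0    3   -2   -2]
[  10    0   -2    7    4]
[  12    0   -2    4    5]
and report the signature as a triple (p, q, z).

Answer: (5, 0, 0)

Derivation:
step 0: pivot 29 → sign +
step 1: pivot 2 → sign +
step 2: pivot 62/29 → sign +
step 3: pivot 109/31 → sign +
step 4: pivot 3/109 → sign +
signature = (5, 0, 0)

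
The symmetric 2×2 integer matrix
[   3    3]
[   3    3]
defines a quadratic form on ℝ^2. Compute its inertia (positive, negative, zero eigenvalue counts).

step 0: pivot 3 → sign +
step 1: row/col 1 already zero → sign 0
signature = (1, 0, 1)

Answer: (1, 0, 1)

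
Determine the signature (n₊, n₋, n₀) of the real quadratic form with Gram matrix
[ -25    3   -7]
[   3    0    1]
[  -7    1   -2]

Answer: (1, 2, 0)

Derivation:
step 0: pivot -25 → sign −
step 1: pivot 9/25 → sign +
step 2: pivot -1/9 → sign −
signature = (1, 2, 0)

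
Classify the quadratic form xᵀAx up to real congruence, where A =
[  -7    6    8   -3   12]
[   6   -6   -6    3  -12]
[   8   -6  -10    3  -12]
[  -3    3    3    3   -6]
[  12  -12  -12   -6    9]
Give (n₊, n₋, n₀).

Answer: (2, 2, 1)

Derivation:
step 0: pivot -7 → sign −
step 1: pivot -6/7 → sign −
step 2: pivot 9/2 → sign +
step 3: pivot 1 → sign +
step 4: row/col 4 already zero → sign 0
signature = (2, 2, 1)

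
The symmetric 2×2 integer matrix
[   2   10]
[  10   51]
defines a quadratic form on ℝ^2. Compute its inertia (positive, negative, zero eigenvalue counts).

step 0: pivot 2 → sign +
step 1: pivot 1 → sign +
signature = (2, 0, 0)

Answer: (2, 0, 0)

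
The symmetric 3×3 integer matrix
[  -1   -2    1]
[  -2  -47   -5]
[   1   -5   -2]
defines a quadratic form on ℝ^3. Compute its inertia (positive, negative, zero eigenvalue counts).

Answer: (1, 2, 0)

Derivation:
step 0: pivot -1 → sign −
step 1: pivot -43 → sign −
step 2: pivot 6/43 → sign +
signature = (1, 2, 0)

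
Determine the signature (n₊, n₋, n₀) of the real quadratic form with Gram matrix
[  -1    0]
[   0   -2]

Answer: (0, 2, 0)

Derivation:
step 0: pivot -1 → sign −
step 1: pivot -2 → sign −
signature = (0, 2, 0)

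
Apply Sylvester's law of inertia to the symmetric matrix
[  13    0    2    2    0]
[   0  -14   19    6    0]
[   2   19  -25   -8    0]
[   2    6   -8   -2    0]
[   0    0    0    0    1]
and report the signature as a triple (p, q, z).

step 0: pivot 13 → sign +
step 1: pivot -14 → sign −
step 2: pivot 87/182 → sign +
step 3: pivot 6/29 → sign +
step 4: pivot 1 → sign +
signature = (4, 1, 0)

Answer: (4, 1, 0)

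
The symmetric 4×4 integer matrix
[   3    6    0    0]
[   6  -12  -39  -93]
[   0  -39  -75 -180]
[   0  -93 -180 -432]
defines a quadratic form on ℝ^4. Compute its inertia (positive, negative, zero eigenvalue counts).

Answer: (2, 2, 0)

Derivation:
step 0: pivot 3 → sign +
step 1: pivot -24 → sign −
step 2: pivot -93/8 → sign −
step 3: pivot 3/31 → sign +
signature = (2, 2, 0)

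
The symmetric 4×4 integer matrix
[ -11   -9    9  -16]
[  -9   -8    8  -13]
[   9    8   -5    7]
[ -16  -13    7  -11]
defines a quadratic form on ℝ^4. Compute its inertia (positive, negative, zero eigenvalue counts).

Answer: (2, 2, 0)

Derivation:
step 0: pivot -11 → sign −
step 1: pivot -7/11 → sign −
step 2: pivot 3 → sign +
step 3: pivot 2/7 → sign +
signature = (2, 2, 0)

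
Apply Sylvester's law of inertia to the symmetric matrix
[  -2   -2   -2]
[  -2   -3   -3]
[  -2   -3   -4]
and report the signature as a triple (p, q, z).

Answer: (0, 3, 0)

Derivation:
step 0: pivot -2 → sign −
step 1: pivot -1 → sign −
step 2: pivot -1 → sign −
signature = (0, 3, 0)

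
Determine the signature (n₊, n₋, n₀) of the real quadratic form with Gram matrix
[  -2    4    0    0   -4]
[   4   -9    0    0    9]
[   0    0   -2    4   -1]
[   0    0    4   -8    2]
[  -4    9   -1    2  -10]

step 0: pivot -2 → sign −
step 1: pivot -1 → sign −
step 2: pivot -2 → sign −
step 3: pivot -1/2 → sign −
step 4: row/col 4 already zero → sign 0
signature = (0, 4, 1)

Answer: (0, 4, 1)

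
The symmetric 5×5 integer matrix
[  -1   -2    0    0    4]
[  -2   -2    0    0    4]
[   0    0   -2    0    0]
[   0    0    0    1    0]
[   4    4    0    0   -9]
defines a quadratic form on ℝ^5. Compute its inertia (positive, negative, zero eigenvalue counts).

step 0: pivot -1 → sign −
step 1: pivot 2 → sign +
step 2: pivot -2 → sign −
step 3: pivot 1 → sign +
step 4: pivot -1 → sign −
signature = (2, 3, 0)

Answer: (2, 3, 0)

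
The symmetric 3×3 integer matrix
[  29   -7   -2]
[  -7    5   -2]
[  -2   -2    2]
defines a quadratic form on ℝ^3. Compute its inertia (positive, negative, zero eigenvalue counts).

step 0: pivot 29 → sign +
step 1: pivot 96/29 → sign +
step 2: row/col 2 already zero → sign 0
signature = (2, 0, 1)

Answer: (2, 0, 1)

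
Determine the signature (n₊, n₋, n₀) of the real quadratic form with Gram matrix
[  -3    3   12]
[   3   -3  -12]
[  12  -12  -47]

step 0: pivot -3 → sign −
step 1: pivot 1 → sign +
step 2: row/col 2 already zero → sign 0
signature = (1, 1, 1)

Answer: (1, 1, 1)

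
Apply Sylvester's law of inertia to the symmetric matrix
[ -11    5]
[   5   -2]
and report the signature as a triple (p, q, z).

step 0: pivot -11 → sign −
step 1: pivot 3/11 → sign +
signature = (1, 1, 0)

Answer: (1, 1, 0)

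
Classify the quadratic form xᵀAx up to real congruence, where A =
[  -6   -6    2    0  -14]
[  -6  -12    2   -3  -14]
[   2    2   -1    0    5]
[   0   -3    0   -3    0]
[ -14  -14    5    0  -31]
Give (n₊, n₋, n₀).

Answer: (1, 4, 0)

Derivation:
step 0: pivot -6 → sign −
step 1: pivot -6 → sign −
step 2: pivot -1/3 → sign −
step 3: pivot -3/2 → sign −
step 4: pivot 2 → sign +
signature = (1, 4, 0)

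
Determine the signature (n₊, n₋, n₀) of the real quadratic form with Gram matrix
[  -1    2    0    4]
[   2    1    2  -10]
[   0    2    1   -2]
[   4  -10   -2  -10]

Answer: (2, 2, 0)

Derivation:
step 0: pivot -1 → sign −
step 1: pivot 5 → sign +
step 2: pivot 1/5 → sign +
step 3: pivot -2 → sign −
signature = (2, 2, 0)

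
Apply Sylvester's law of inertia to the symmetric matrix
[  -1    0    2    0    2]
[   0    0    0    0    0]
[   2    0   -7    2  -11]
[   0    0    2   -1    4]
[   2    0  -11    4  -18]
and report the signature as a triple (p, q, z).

Answer: (2, 2, 1)

Derivation:
step 0: pivot -1 → sign −
step 1: pivot -3 → sign −
step 2: pivot 1/3 → sign +
step 3: pivot 1 → sign +
step 4: row/col 4 already zero → sign 0
signature = (2, 2, 1)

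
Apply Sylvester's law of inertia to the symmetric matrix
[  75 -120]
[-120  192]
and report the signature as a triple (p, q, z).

Answer: (1, 0, 1)

Derivation:
step 0: pivot 75 → sign +
step 1: row/col 1 already zero → sign 0
signature = (1, 0, 1)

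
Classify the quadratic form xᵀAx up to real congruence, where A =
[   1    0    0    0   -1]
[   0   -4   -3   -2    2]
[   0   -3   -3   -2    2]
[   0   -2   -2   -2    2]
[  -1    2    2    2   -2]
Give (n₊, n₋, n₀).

step 0: pivot 1 → sign +
step 1: pivot -4 → sign −
step 2: pivot -3/4 → sign −
step 3: pivot -2/3 → sign −
step 4: pivot -1 → sign −
signature = (1, 4, 0)

Answer: (1, 4, 0)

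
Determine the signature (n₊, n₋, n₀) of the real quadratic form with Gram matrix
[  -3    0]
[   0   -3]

Answer: (0, 2, 0)

Derivation:
step 0: pivot -3 → sign −
step 1: pivot -3 → sign −
signature = (0, 2, 0)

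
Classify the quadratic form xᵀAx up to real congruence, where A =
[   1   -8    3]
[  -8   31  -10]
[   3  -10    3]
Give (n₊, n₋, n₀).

Answer: (1, 2, 0)

Derivation:
step 0: pivot 1 → sign +
step 1: pivot -33 → sign −
step 2: pivot -2/33 → sign −
signature = (1, 2, 0)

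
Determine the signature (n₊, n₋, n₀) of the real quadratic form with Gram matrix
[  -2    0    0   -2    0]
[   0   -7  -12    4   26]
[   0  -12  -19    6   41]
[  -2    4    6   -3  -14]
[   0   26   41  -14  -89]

Answer: (2, 3, 0)

Derivation:
step 0: pivot -2 → sign −
step 1: pivot -7 → sign −
step 2: pivot 11/7 → sign +
step 3: pivot 9/11 → sign +
step 4: pivot -2 → sign −
signature = (2, 3, 0)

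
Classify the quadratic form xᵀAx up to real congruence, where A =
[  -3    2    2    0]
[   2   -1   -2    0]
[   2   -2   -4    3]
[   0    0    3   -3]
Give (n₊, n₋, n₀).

step 0: pivot -3 → sign −
step 1: pivot 1/3 → sign +
step 2: pivot -4 → sign −
step 3: pivot -3/4 → sign −
signature = (1, 3, 0)

Answer: (1, 3, 0)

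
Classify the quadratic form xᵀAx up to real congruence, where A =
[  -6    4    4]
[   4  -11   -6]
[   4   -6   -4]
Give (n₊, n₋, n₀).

step 0: pivot -6 → sign −
step 1: pivot -25/3 → sign −
step 2: row/col 2 already zero → sign 0
signature = (0, 2, 1)

Answer: (0, 2, 1)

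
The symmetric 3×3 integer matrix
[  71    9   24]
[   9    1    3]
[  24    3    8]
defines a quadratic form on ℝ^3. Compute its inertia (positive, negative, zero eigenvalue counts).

Answer: (1, 2, 0)

Derivation:
step 0: pivot 71 → sign +
step 1: pivot -10/71 → sign −
step 2: pivot -1/10 → sign −
signature = (1, 2, 0)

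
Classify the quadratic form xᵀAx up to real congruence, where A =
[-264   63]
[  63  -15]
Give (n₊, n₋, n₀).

step 0: pivot -264 → sign −
step 1: pivot 3/88 → sign +
signature = (1, 1, 0)

Answer: (1, 1, 0)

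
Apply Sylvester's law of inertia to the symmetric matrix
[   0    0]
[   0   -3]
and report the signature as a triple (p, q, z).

step 0: pivot -3 → sign −
step 1: row/col 1 already zero → sign 0
signature = (0, 1, 1)

Answer: (0, 1, 1)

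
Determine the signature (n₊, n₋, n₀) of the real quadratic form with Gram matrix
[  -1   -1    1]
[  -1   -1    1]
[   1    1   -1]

Answer: (0, 1, 2)

Derivation:
step 0: pivot -1 → sign −
step 1: row/col 1 already zero → sign 0
step 2: row/col 2 already zero → sign 0
signature = (0, 1, 2)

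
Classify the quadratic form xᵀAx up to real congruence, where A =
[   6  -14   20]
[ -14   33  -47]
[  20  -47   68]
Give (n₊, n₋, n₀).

Answer: (3, 0, 0)

Derivation:
step 0: pivot 6 → sign +
step 1: pivot 1/3 → sign +
step 2: pivot 1 → sign +
signature = (3, 0, 0)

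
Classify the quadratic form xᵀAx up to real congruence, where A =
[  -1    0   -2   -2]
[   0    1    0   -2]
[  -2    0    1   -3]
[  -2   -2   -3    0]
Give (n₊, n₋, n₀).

step 0: pivot -1 → sign −
step 1: pivot 1 → sign +
step 2: pivot 5 → sign +
step 3: pivot -1/5 → sign −
signature = (2, 2, 0)

Answer: (2, 2, 0)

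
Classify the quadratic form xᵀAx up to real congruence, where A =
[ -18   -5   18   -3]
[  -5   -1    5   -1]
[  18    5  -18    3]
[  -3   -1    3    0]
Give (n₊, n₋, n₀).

Answer: (2, 1, 1)

Derivation:
step 0: pivot -18 → sign −
step 1: pivot 7/18 → sign +
step 2: pivot 3/7 → sign +
step 3: row/col 3 already zero → sign 0
signature = (2, 1, 1)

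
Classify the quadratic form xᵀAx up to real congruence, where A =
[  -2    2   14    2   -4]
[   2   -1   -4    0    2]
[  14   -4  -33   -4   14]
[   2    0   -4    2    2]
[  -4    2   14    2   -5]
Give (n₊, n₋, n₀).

step 0: pivot -2 → sign −
step 1: pivot 1 → sign +
step 2: pivot -35 → sign −
step 3: pivot 20/7 → sign +
step 4: row/col 4 already zero → sign 0
signature = (2, 2, 1)

Answer: (2, 2, 1)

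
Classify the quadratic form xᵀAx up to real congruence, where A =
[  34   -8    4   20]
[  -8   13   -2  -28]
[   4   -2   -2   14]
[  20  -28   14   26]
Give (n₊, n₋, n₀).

Answer: (2, 1, 1)

Derivation:
step 0: pivot 34 → sign +
step 1: pivot 189/17 → sign +
step 2: pivot -18/7 → sign −
step 3: row/col 3 already zero → sign 0
signature = (2, 1, 1)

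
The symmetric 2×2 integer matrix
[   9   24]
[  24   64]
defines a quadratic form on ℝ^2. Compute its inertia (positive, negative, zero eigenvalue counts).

step 0: pivot 9 → sign +
step 1: row/col 1 already zero → sign 0
signature = (1, 0, 1)

Answer: (1, 0, 1)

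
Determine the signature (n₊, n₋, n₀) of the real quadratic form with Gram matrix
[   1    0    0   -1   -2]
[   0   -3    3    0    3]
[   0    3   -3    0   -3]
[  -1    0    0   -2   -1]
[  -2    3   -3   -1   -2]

step 0: pivot 1 → sign +
step 1: pivot -3 → sign −
step 2: pivot -3 → sign −
step 3: row/col 3 already zero → sign 0
step 4: row/col 4 already zero → sign 0
signature = (1, 2, 2)

Answer: (1, 2, 2)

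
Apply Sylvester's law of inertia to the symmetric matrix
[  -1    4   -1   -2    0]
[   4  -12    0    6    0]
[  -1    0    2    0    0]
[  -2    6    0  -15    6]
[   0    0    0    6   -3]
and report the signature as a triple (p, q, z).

step 0: pivot -1 → sign −
step 1: pivot 4 → sign +
step 2: pivot -1 → sign −
step 3: pivot -12 → sign −
step 4: row/col 4 already zero → sign 0
signature = (1, 3, 1)

Answer: (1, 3, 1)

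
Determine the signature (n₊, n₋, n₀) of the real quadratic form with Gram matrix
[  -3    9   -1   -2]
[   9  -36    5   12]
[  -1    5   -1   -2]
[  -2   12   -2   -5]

Answer: (1, 3, 0)

Derivation:
step 0: pivot -3 → sign −
step 1: pivot -9 → sign −
step 2: pivot -2/9 → sign −
step 3: pivot 1/3 → sign +
signature = (1, 3, 0)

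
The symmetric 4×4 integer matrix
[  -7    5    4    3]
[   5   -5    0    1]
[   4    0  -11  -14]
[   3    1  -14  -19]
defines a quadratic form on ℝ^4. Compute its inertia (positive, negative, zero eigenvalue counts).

step 0: pivot -7 → sign −
step 1: pivot -10/7 → sign −
step 2: pivot -3 → sign −
step 3: pivot 6/5 → sign +
signature = (1, 3, 0)

Answer: (1, 3, 0)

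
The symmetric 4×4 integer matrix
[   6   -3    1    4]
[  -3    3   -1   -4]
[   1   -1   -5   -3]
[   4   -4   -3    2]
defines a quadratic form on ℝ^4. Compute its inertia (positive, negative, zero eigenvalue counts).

Answer: (3, 1, 0)

Derivation:
step 0: pivot 6 → sign +
step 1: pivot 3/2 → sign +
step 2: pivot -16/3 → sign −
step 3: pivot 3/16 → sign +
signature = (3, 1, 0)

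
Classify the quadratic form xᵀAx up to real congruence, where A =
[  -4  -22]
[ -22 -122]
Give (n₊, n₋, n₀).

Answer: (0, 2, 0)

Derivation:
step 0: pivot -4 → sign −
step 1: pivot -1 → sign −
signature = (0, 2, 0)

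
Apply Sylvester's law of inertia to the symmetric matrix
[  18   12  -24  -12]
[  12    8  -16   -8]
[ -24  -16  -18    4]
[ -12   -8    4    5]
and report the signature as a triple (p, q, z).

step 0: pivot 18 → sign +
step 1: pivot -50 → sign −
step 2: pivot -3/25 → sign −
step 3: row/col 3 already zero → sign 0
signature = (1, 2, 1)

Answer: (1, 2, 1)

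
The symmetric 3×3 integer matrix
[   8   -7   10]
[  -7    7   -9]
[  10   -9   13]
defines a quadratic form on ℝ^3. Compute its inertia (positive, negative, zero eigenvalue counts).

step 0: pivot 8 → sign +
step 1: pivot 7/8 → sign +
step 2: pivot 3/7 → sign +
signature = (3, 0, 0)

Answer: (3, 0, 0)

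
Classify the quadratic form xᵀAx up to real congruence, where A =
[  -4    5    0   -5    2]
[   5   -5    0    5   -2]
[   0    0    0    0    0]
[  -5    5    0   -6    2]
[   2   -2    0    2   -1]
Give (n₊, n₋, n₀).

step 0: pivot -4 → sign −
step 1: pivot 5/4 → sign +
step 2: pivot -1 → sign −
step 3: pivot -1/5 → sign −
step 4: row/col 4 already zero → sign 0
signature = (1, 3, 1)

Answer: (1, 3, 1)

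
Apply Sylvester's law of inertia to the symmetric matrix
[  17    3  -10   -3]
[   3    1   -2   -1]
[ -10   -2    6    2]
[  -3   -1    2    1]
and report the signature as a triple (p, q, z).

step 0: pivot 17 → sign +
step 1: pivot 8/17 → sign +
step 2: row/col 2 already zero → sign 0
step 3: row/col 3 already zero → sign 0
signature = (2, 0, 2)

Answer: (2, 0, 2)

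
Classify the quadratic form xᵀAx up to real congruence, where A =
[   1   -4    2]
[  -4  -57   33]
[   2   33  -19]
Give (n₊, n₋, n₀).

step 0: pivot 1 → sign +
step 1: pivot -73 → sign −
step 2: pivot 2/73 → sign +
signature = (2, 1, 0)

Answer: (2, 1, 0)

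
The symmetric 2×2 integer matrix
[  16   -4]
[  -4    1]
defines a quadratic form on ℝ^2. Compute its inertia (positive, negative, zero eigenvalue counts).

step 0: pivot 16 → sign +
step 1: row/col 1 already zero → sign 0
signature = (1, 0, 1)

Answer: (1, 0, 1)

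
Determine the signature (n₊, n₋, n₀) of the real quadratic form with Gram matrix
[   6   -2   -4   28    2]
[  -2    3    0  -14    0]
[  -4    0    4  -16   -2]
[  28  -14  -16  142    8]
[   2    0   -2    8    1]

step 0: pivot 6 → sign +
step 1: pivot 7/3 → sign +
step 2: pivot 4/7 → sign +
step 3: pivot 2 → sign +
step 4: row/col 4 already zero → sign 0
signature = (4, 0, 1)

Answer: (4, 0, 1)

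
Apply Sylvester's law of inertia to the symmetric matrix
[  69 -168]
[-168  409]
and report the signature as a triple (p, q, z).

step 0: pivot 69 → sign +
step 1: pivot -1/23 → sign −
signature = (1, 1, 0)

Answer: (1, 1, 0)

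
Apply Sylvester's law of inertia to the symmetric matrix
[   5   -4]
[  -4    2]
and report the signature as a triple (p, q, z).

step 0: pivot 5 → sign +
step 1: pivot -6/5 → sign −
signature = (1, 1, 0)

Answer: (1, 1, 0)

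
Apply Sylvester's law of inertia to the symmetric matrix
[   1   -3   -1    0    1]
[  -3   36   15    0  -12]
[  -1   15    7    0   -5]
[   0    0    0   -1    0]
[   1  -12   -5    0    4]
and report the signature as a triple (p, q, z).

step 0: pivot 1 → sign +
step 1: pivot 27 → sign +
step 2: pivot 2/3 → sign +
step 3: pivot -1 → sign −
step 4: row/col 4 already zero → sign 0
signature = (3, 1, 1)

Answer: (3, 1, 1)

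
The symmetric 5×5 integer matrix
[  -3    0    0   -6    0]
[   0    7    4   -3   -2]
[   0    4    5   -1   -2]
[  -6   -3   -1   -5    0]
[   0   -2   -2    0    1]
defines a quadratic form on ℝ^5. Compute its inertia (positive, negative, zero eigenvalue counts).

Answer: (4, 1, 0)

Derivation:
step 0: pivot -3 → sign −
step 1: pivot 7 → sign +
step 2: pivot 19/7 → sign +
step 3: pivot 105/19 → sign +
step 4: pivot 3/35 → sign +
signature = (4, 1, 0)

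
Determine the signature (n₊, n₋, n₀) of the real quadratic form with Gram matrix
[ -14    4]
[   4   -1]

Answer: (1, 1, 0)

Derivation:
step 0: pivot -14 → sign −
step 1: pivot 1/7 → sign +
signature = (1, 1, 0)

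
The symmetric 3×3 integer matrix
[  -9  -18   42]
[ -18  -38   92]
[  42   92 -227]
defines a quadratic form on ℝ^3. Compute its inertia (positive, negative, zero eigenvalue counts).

step 0: pivot -9 → sign −
step 1: pivot -2 → sign −
step 2: pivot 1 → sign +
signature = (1, 2, 0)

Answer: (1, 2, 0)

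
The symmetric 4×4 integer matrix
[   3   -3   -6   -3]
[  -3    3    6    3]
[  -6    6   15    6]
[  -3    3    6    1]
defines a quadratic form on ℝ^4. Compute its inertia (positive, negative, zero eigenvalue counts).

step 0: pivot 3 → sign +
step 1: pivot 3 → sign +
step 2: pivot -2 → sign −
step 3: row/col 3 already zero → sign 0
signature = (2, 1, 1)

Answer: (2, 1, 1)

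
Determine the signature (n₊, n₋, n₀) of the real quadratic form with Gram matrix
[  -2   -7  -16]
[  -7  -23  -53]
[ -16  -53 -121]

Answer: (2, 1, 0)

Derivation:
step 0: pivot -2 → sign −
step 1: pivot 3/2 → sign +
step 2: pivot 1 → sign +
signature = (2, 1, 0)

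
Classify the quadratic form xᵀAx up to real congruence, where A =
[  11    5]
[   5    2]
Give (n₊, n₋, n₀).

step 0: pivot 11 → sign +
step 1: pivot -3/11 → sign −
signature = (1, 1, 0)

Answer: (1, 1, 0)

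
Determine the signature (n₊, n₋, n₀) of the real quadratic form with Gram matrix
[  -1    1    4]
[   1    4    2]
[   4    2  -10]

Answer: (1, 2, 0)

Derivation:
step 0: pivot -1 → sign −
step 1: pivot 5 → sign +
step 2: pivot -6/5 → sign −
signature = (1, 2, 0)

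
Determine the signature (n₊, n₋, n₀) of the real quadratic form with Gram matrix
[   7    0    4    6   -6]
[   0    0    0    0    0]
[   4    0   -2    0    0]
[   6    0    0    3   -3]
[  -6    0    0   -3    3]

Answer: (2, 1, 2)

Derivation:
step 0: pivot 7 → sign +
step 1: pivot -30/7 → sign −
step 2: pivot 3/5 → sign +
step 3: row/col 3 already zero → sign 0
step 4: row/col 4 already zero → sign 0
signature = (2, 1, 2)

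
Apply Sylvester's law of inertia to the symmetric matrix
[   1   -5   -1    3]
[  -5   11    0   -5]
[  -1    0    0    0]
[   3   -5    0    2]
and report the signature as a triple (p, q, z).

step 0: pivot 1 → sign +
step 1: pivot -14 → sign −
step 2: pivot 11/14 → sign +
step 3: pivot -3/11 → sign −
signature = (2, 2, 0)

Answer: (2, 2, 0)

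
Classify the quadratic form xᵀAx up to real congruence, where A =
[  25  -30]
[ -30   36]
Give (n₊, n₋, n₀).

Answer: (1, 0, 1)

Derivation:
step 0: pivot 25 → sign +
step 1: row/col 1 already zero → sign 0
signature = (1, 0, 1)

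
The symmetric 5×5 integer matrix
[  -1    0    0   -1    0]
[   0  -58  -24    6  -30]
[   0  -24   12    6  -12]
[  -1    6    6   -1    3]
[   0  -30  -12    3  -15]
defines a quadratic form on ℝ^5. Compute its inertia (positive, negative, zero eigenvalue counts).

step 0: pivot -1 → sign −
step 1: pivot -58 → sign −
step 2: pivot 636/29 → sign +
step 3: pivot 3/53 → sign +
step 4: row/col 4 already zero → sign 0
signature = (2, 2, 1)

Answer: (2, 2, 1)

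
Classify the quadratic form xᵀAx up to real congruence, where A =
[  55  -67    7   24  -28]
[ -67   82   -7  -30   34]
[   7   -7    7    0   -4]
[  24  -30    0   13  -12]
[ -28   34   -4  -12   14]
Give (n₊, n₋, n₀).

step 0: pivot 55 → sign +
step 1: pivot 21/55 → sign +
step 2: pivot 1 → sign +
step 3: pivot -2/7 → sign −
step 4: row/col 4 already zero → sign 0
signature = (3, 1, 1)

Answer: (3, 1, 1)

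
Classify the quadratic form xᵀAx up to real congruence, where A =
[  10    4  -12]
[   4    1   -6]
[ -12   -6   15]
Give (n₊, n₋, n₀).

Answer: (2, 1, 0)

Derivation:
step 0: pivot 10 → sign +
step 1: pivot -3/5 → sign −
step 2: pivot 3 → sign +
signature = (2, 1, 0)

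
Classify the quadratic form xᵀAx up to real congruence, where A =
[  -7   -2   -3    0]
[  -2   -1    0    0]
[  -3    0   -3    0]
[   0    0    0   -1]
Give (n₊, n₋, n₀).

Answer: (0, 3, 1)

Derivation:
step 0: pivot -7 → sign −
step 1: pivot -3/7 → sign −
step 2: pivot -1 → sign −
step 3: row/col 3 already zero → sign 0
signature = (0, 3, 1)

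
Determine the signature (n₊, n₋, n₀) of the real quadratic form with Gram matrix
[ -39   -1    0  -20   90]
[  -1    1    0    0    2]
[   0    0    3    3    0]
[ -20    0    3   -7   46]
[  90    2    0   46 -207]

step 0: pivot -39 → sign −
step 1: pivot 40/39 → sign +
step 2: pivot 3 → sign +
step 3: pivot 3/5 → sign +
step 4: row/col 4 already zero → sign 0
signature = (3, 1, 1)

Answer: (3, 1, 1)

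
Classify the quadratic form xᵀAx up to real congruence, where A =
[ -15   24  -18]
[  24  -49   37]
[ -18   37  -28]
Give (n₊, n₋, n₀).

step 0: pivot -15 → sign −
step 1: pivot -53/5 → sign −
step 2: pivot -3/53 → sign −
signature = (0, 3, 0)

Answer: (0, 3, 0)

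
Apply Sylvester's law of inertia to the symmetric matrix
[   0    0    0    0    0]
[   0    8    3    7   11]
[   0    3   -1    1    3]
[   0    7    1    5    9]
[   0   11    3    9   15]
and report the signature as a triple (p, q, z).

step 0: pivot 8 → sign +
step 1: pivot -17/8 → sign −
step 2: pivot 2/17 → sign +
step 3: row/col 3 already zero → sign 0
step 4: row/col 4 already zero → sign 0
signature = (2, 1, 2)

Answer: (2, 1, 2)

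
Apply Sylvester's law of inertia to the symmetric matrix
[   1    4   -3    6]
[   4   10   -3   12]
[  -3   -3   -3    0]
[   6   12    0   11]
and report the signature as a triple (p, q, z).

Answer: (2, 2, 0)

Derivation:
step 0: pivot 1 → sign +
step 1: pivot -6 → sign −
step 2: pivot 3/2 → sign +
step 3: pivot -1 → sign −
signature = (2, 2, 0)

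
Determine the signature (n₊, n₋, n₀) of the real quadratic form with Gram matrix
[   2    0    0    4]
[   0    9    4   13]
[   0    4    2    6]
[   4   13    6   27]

step 0: pivot 2 → sign +
step 1: pivot 9 → sign +
step 2: pivot 2/9 → sign +
step 3: row/col 3 already zero → sign 0
signature = (3, 0, 1)

Answer: (3, 0, 1)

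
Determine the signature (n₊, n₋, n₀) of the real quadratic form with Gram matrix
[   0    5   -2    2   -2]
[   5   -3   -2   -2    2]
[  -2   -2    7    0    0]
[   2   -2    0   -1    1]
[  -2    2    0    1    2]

Answer: (4, 1, 0)

Derivation:
step 0: pivot -3 → sign −
step 1: pivot 25/3 → sign +
step 2: pivot 123/25 → sign +
step 3: pivot 3/41 → sign +
step 4: pivot 3 → sign +
signature = (4, 1, 0)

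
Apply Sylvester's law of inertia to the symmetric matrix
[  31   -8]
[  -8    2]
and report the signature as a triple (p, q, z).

step 0: pivot 31 → sign +
step 1: pivot -2/31 → sign −
signature = (1, 1, 0)

Answer: (1, 1, 0)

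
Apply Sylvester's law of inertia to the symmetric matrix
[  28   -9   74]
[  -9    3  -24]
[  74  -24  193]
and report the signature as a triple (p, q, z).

step 0: pivot 28 → sign +
step 1: pivot 3/28 → sign +
step 2: pivot -3 → sign −
signature = (2, 1, 0)

Answer: (2, 1, 0)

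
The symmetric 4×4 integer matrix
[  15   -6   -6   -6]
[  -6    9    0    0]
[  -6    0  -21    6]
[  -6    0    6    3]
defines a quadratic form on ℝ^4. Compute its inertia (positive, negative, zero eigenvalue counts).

Answer: (3, 1, 0)

Derivation:
step 0: pivot 15 → sign +
step 1: pivot 33/5 → sign +
step 2: pivot -267/11 → sign −
step 3: pivot 3/89 → sign +
signature = (3, 1, 0)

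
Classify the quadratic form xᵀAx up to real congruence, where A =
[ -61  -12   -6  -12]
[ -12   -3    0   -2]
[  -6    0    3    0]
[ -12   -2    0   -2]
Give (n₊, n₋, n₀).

step 0: pivot -61 → sign −
step 1: pivot -39/61 → sign −
step 2: pivot 75/13 → sign +
step 3: pivot -2/75 → sign −
signature = (1, 3, 0)

Answer: (1, 3, 0)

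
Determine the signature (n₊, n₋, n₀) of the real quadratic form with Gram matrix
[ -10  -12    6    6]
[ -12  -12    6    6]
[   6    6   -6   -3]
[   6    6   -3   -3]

Answer: (1, 2, 1)

Derivation:
step 0: pivot -10 → sign −
step 1: pivot 12/5 → sign +
step 2: pivot -3 → sign −
step 3: row/col 3 already zero → sign 0
signature = (1, 2, 1)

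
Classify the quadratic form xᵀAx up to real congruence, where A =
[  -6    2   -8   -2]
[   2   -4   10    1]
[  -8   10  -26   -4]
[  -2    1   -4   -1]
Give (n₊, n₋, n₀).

step 0: pivot -6 → sign −
step 1: pivot -10/3 → sign −
step 2: pivot 4/5 → sign +
step 3: pivot -3/4 → sign −
signature = (1, 3, 0)

Answer: (1, 3, 0)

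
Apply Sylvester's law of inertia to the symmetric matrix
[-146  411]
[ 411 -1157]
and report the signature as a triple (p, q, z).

Answer: (0, 2, 0)

Derivation:
step 0: pivot -146 → sign −
step 1: pivot -1/146 → sign −
signature = (0, 2, 0)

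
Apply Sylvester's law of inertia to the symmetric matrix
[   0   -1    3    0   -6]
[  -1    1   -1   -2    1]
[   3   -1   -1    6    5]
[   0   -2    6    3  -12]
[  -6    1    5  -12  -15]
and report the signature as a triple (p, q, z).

Answer: (4, 1, 0)

Derivation:
step 0: pivot 1 → sign +
step 1: pivot -1 → sign −
step 2: pivot 2 → sign +
step 3: pivot 3 → sign +
step 4: pivot 1 → sign +
signature = (4, 1, 0)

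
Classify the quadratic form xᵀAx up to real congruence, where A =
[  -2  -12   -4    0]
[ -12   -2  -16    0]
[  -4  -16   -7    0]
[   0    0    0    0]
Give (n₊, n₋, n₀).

Answer: (2, 1, 1)

Derivation:
step 0: pivot -2 → sign −
step 1: pivot 70 → sign +
step 2: pivot 3/35 → sign +
step 3: row/col 3 already zero → sign 0
signature = (2, 1, 1)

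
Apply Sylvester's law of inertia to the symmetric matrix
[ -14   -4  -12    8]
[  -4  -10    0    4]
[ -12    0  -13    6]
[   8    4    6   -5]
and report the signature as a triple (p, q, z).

step 0: pivot -14 → sign −
step 1: pivot -62/7 → sign −
step 2: pivot -43/31 → sign −
step 3: pivot -3/43 → sign −
signature = (0, 4, 0)

Answer: (0, 4, 0)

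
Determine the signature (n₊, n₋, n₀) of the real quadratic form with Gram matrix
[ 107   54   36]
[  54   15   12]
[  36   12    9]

step 0: pivot 107 → sign +
step 1: pivot -1311/107 → sign −
step 2: pivot -3/437 → sign −
signature = (1, 2, 0)

Answer: (1, 2, 0)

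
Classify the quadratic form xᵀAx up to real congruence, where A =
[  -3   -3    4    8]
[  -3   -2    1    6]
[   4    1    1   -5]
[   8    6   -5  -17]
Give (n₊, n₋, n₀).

step 0: pivot -3 → sign −
step 1: pivot 1 → sign +
step 2: pivot -8/3 → sign −
step 3: pivot 3/8 → sign +
signature = (2, 2, 0)

Answer: (2, 2, 0)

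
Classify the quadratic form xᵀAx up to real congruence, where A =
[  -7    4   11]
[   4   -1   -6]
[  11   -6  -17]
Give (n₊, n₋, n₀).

Answer: (2, 1, 0)

Derivation:
step 0: pivot -7 → sign −
step 1: pivot 9/7 → sign +
step 2: pivot 2/9 → sign +
signature = (2, 1, 0)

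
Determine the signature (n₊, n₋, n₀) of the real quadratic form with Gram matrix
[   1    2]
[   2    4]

Answer: (1, 0, 1)

Derivation:
step 0: pivot 1 → sign +
step 1: row/col 1 already zero → sign 0
signature = (1, 0, 1)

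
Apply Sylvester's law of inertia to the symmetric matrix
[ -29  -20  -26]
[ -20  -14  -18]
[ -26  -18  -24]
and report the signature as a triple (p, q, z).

Answer: (0, 3, 0)

Derivation:
step 0: pivot -29 → sign −
step 1: pivot -6/29 → sign −
step 2: pivot -2/3 → sign −
signature = (0, 3, 0)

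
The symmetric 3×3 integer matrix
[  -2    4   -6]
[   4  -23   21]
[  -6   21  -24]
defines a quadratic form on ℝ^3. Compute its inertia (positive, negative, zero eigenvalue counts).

step 0: pivot -2 → sign −
step 1: pivot -15 → sign −
step 2: pivot -3/5 → sign −
signature = (0, 3, 0)

Answer: (0, 3, 0)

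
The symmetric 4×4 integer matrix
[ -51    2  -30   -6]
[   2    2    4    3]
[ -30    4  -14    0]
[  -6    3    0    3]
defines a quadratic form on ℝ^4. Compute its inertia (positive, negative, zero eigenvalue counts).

step 0: pivot -51 → sign −
step 1: pivot 106/51 → sign +
step 2: pivot -10/53 → sign −
step 3: pivot 3/10 → sign +
signature = (2, 2, 0)

Answer: (2, 2, 0)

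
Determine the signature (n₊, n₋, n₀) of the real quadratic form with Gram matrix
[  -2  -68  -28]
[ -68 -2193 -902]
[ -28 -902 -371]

step 0: pivot -2 → sign −
step 1: pivot 119 → sign +
step 2: pivot -1/119 → sign −
signature = (1, 2, 0)

Answer: (1, 2, 0)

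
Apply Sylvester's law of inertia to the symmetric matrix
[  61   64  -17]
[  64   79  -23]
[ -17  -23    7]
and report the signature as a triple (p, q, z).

Answer: (3, 0, 0)

Derivation:
step 0: pivot 61 → sign +
step 1: pivot 723/61 → sign +
step 2: pivot 3/241 → sign +
signature = (3, 0, 0)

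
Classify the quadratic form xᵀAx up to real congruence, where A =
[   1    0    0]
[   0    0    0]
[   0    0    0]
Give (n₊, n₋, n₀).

step 0: pivot 1 → sign +
step 1: row/col 1 already zero → sign 0
step 2: row/col 2 already zero → sign 0
signature = (1, 0, 2)

Answer: (1, 0, 2)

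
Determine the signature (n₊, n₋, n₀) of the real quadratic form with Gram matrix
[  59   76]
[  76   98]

Answer: (2, 0, 0)

Derivation:
step 0: pivot 59 → sign +
step 1: pivot 6/59 → sign +
signature = (2, 0, 0)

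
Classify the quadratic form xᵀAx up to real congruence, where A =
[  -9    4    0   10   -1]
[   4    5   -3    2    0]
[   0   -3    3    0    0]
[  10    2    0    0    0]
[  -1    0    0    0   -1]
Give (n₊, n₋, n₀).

step 0: pivot -9 → sign −
step 1: pivot 61/9 → sign +
step 2: pivot 102/61 → sign +
step 3: pivot 2/17 → sign +
step 4: pivot -2 → sign −
signature = (3, 2, 0)

Answer: (3, 2, 0)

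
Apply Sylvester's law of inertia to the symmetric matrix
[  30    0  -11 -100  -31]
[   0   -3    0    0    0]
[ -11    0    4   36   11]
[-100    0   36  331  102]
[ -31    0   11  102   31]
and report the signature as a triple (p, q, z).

step 0: pivot 30 → sign +
step 1: pivot -3 → sign −
step 2: pivot -1/30 → sign −
step 3: pivot 11 → sign +
step 4: pivot -3/11 → sign −
signature = (2, 3, 0)

Answer: (2, 3, 0)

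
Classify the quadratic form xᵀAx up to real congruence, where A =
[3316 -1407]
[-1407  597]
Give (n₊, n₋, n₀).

Answer: (2, 0, 0)

Derivation:
step 0: pivot 3316 → sign +
step 1: pivot 3/3316 → sign +
signature = (2, 0, 0)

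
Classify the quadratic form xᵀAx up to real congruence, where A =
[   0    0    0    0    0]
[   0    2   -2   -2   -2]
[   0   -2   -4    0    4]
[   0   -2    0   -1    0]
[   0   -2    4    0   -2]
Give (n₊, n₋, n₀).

Answer: (1, 3, 1)

Derivation:
step 0: pivot 2 → sign +
step 1: pivot -6 → sign −
step 2: pivot -7/3 → sign −
step 3: pivot -2/7 → sign −
step 4: row/col 4 already zero → sign 0
signature = (1, 3, 1)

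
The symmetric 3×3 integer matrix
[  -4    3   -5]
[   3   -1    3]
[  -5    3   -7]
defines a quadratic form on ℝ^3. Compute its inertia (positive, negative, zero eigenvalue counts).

step 0: pivot -4 → sign −
step 1: pivot 5/4 → sign +
step 2: pivot -6/5 → sign −
signature = (1, 2, 0)

Answer: (1, 2, 0)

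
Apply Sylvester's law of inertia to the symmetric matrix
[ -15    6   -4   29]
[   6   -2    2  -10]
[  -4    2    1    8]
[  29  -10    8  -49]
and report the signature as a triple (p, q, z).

step 0: pivot -15 → sign −
step 1: pivot 2/5 → sign +
step 2: pivot 5/3 → sign +
step 3: pivot -2/5 → sign −
signature = (2, 2, 0)

Answer: (2, 2, 0)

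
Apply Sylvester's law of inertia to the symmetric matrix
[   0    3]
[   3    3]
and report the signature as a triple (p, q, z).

Answer: (1, 1, 0)

Derivation:
step 0: pivot 3 → sign +
step 1: pivot -3 → sign −
signature = (1, 1, 0)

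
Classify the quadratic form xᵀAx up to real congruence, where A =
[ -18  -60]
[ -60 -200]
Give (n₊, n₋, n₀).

Answer: (0, 1, 1)

Derivation:
step 0: pivot -18 → sign −
step 1: row/col 1 already zero → sign 0
signature = (0, 1, 1)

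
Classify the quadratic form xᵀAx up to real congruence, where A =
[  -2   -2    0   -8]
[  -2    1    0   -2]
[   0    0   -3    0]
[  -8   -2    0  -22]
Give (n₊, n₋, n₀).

step 0: pivot -2 → sign −
step 1: pivot 3 → sign +
step 2: pivot -3 → sign −
step 3: pivot -2 → sign −
signature = (1, 3, 0)

Answer: (1, 3, 0)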